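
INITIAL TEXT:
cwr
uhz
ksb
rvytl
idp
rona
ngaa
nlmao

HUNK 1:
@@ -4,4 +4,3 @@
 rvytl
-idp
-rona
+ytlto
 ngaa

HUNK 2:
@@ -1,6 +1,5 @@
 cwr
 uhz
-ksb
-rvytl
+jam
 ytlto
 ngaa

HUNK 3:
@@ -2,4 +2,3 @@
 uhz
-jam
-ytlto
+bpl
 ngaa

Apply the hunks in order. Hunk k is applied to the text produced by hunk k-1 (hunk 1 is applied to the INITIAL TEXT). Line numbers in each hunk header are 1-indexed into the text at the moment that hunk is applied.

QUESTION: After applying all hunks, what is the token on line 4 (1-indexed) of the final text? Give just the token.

Hunk 1: at line 4 remove [idp,rona] add [ytlto] -> 7 lines: cwr uhz ksb rvytl ytlto ngaa nlmao
Hunk 2: at line 1 remove [ksb,rvytl] add [jam] -> 6 lines: cwr uhz jam ytlto ngaa nlmao
Hunk 3: at line 2 remove [jam,ytlto] add [bpl] -> 5 lines: cwr uhz bpl ngaa nlmao
Final line 4: ngaa

Answer: ngaa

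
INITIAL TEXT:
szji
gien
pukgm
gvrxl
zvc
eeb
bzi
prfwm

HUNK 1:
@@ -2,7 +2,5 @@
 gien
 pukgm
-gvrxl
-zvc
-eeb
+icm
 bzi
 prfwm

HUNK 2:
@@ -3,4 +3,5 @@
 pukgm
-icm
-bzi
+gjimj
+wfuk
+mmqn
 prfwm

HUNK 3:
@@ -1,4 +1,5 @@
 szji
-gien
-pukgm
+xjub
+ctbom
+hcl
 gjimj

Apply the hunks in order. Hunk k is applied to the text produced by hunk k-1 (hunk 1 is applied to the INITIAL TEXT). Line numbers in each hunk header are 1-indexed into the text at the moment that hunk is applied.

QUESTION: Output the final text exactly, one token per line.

Hunk 1: at line 2 remove [gvrxl,zvc,eeb] add [icm] -> 6 lines: szji gien pukgm icm bzi prfwm
Hunk 2: at line 3 remove [icm,bzi] add [gjimj,wfuk,mmqn] -> 7 lines: szji gien pukgm gjimj wfuk mmqn prfwm
Hunk 3: at line 1 remove [gien,pukgm] add [xjub,ctbom,hcl] -> 8 lines: szji xjub ctbom hcl gjimj wfuk mmqn prfwm

Answer: szji
xjub
ctbom
hcl
gjimj
wfuk
mmqn
prfwm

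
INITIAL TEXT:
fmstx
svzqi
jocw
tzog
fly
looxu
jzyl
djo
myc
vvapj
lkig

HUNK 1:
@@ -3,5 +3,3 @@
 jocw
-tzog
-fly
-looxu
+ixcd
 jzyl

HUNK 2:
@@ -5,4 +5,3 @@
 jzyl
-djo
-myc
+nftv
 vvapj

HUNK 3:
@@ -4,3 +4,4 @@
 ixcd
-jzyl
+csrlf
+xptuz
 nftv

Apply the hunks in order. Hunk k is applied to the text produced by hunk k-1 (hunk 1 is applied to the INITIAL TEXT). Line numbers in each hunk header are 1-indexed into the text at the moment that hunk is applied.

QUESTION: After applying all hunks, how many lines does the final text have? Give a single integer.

Answer: 9

Derivation:
Hunk 1: at line 3 remove [tzog,fly,looxu] add [ixcd] -> 9 lines: fmstx svzqi jocw ixcd jzyl djo myc vvapj lkig
Hunk 2: at line 5 remove [djo,myc] add [nftv] -> 8 lines: fmstx svzqi jocw ixcd jzyl nftv vvapj lkig
Hunk 3: at line 4 remove [jzyl] add [csrlf,xptuz] -> 9 lines: fmstx svzqi jocw ixcd csrlf xptuz nftv vvapj lkig
Final line count: 9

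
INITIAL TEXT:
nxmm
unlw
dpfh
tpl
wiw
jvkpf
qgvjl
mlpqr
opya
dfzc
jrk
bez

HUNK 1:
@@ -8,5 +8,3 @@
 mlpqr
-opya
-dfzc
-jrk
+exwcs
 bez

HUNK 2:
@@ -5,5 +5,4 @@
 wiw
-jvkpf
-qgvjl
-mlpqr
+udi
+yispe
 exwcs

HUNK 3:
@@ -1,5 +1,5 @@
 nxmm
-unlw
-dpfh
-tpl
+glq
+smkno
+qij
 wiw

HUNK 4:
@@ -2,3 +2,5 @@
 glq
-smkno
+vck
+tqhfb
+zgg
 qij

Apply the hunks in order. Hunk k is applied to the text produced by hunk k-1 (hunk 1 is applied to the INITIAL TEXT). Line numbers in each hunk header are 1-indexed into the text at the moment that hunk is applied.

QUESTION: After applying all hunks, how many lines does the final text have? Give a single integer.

Answer: 11

Derivation:
Hunk 1: at line 8 remove [opya,dfzc,jrk] add [exwcs] -> 10 lines: nxmm unlw dpfh tpl wiw jvkpf qgvjl mlpqr exwcs bez
Hunk 2: at line 5 remove [jvkpf,qgvjl,mlpqr] add [udi,yispe] -> 9 lines: nxmm unlw dpfh tpl wiw udi yispe exwcs bez
Hunk 3: at line 1 remove [unlw,dpfh,tpl] add [glq,smkno,qij] -> 9 lines: nxmm glq smkno qij wiw udi yispe exwcs bez
Hunk 4: at line 2 remove [smkno] add [vck,tqhfb,zgg] -> 11 lines: nxmm glq vck tqhfb zgg qij wiw udi yispe exwcs bez
Final line count: 11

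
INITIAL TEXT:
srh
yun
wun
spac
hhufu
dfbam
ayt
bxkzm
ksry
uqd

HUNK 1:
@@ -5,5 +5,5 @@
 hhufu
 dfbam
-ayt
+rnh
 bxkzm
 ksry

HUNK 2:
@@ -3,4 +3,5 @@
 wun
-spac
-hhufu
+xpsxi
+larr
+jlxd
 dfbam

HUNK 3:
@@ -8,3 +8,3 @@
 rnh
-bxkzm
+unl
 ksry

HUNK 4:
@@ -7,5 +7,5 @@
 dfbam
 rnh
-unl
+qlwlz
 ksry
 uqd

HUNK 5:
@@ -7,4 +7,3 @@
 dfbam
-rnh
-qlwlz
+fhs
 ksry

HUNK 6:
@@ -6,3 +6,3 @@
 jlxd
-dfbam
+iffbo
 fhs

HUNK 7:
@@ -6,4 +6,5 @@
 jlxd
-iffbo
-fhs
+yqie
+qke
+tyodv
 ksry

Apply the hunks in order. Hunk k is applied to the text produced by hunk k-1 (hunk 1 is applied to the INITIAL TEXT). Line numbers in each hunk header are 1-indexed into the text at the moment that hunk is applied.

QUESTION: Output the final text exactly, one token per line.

Answer: srh
yun
wun
xpsxi
larr
jlxd
yqie
qke
tyodv
ksry
uqd

Derivation:
Hunk 1: at line 5 remove [ayt] add [rnh] -> 10 lines: srh yun wun spac hhufu dfbam rnh bxkzm ksry uqd
Hunk 2: at line 3 remove [spac,hhufu] add [xpsxi,larr,jlxd] -> 11 lines: srh yun wun xpsxi larr jlxd dfbam rnh bxkzm ksry uqd
Hunk 3: at line 8 remove [bxkzm] add [unl] -> 11 lines: srh yun wun xpsxi larr jlxd dfbam rnh unl ksry uqd
Hunk 4: at line 7 remove [unl] add [qlwlz] -> 11 lines: srh yun wun xpsxi larr jlxd dfbam rnh qlwlz ksry uqd
Hunk 5: at line 7 remove [rnh,qlwlz] add [fhs] -> 10 lines: srh yun wun xpsxi larr jlxd dfbam fhs ksry uqd
Hunk 6: at line 6 remove [dfbam] add [iffbo] -> 10 lines: srh yun wun xpsxi larr jlxd iffbo fhs ksry uqd
Hunk 7: at line 6 remove [iffbo,fhs] add [yqie,qke,tyodv] -> 11 lines: srh yun wun xpsxi larr jlxd yqie qke tyodv ksry uqd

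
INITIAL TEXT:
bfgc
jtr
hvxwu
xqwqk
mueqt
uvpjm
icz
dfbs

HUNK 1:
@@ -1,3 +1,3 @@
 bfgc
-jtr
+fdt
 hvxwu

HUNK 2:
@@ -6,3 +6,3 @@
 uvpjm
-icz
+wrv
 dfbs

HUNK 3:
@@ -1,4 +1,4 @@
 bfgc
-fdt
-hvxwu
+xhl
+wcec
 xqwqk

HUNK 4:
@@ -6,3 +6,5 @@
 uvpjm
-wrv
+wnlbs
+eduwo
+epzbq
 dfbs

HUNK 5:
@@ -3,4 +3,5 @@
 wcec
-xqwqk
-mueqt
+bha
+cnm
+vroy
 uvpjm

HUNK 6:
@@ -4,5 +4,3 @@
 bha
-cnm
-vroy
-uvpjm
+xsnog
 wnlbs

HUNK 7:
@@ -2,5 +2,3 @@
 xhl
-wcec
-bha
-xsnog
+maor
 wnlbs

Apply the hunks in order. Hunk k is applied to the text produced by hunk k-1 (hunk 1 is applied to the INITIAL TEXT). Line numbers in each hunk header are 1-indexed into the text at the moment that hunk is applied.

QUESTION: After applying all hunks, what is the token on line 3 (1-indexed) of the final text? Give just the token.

Hunk 1: at line 1 remove [jtr] add [fdt] -> 8 lines: bfgc fdt hvxwu xqwqk mueqt uvpjm icz dfbs
Hunk 2: at line 6 remove [icz] add [wrv] -> 8 lines: bfgc fdt hvxwu xqwqk mueqt uvpjm wrv dfbs
Hunk 3: at line 1 remove [fdt,hvxwu] add [xhl,wcec] -> 8 lines: bfgc xhl wcec xqwqk mueqt uvpjm wrv dfbs
Hunk 4: at line 6 remove [wrv] add [wnlbs,eduwo,epzbq] -> 10 lines: bfgc xhl wcec xqwqk mueqt uvpjm wnlbs eduwo epzbq dfbs
Hunk 5: at line 3 remove [xqwqk,mueqt] add [bha,cnm,vroy] -> 11 lines: bfgc xhl wcec bha cnm vroy uvpjm wnlbs eduwo epzbq dfbs
Hunk 6: at line 4 remove [cnm,vroy,uvpjm] add [xsnog] -> 9 lines: bfgc xhl wcec bha xsnog wnlbs eduwo epzbq dfbs
Hunk 7: at line 2 remove [wcec,bha,xsnog] add [maor] -> 7 lines: bfgc xhl maor wnlbs eduwo epzbq dfbs
Final line 3: maor

Answer: maor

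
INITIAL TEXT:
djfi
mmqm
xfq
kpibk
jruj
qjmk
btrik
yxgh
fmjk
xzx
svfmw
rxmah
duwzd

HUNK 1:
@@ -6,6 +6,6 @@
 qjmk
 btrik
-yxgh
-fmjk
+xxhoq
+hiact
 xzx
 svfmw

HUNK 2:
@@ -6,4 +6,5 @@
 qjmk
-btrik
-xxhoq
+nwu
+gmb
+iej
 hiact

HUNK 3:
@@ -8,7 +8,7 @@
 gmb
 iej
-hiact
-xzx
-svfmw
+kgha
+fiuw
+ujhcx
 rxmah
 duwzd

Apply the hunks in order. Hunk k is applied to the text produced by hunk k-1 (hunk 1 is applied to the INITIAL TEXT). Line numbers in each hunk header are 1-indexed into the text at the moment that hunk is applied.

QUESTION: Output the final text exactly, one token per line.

Answer: djfi
mmqm
xfq
kpibk
jruj
qjmk
nwu
gmb
iej
kgha
fiuw
ujhcx
rxmah
duwzd

Derivation:
Hunk 1: at line 6 remove [yxgh,fmjk] add [xxhoq,hiact] -> 13 lines: djfi mmqm xfq kpibk jruj qjmk btrik xxhoq hiact xzx svfmw rxmah duwzd
Hunk 2: at line 6 remove [btrik,xxhoq] add [nwu,gmb,iej] -> 14 lines: djfi mmqm xfq kpibk jruj qjmk nwu gmb iej hiact xzx svfmw rxmah duwzd
Hunk 3: at line 8 remove [hiact,xzx,svfmw] add [kgha,fiuw,ujhcx] -> 14 lines: djfi mmqm xfq kpibk jruj qjmk nwu gmb iej kgha fiuw ujhcx rxmah duwzd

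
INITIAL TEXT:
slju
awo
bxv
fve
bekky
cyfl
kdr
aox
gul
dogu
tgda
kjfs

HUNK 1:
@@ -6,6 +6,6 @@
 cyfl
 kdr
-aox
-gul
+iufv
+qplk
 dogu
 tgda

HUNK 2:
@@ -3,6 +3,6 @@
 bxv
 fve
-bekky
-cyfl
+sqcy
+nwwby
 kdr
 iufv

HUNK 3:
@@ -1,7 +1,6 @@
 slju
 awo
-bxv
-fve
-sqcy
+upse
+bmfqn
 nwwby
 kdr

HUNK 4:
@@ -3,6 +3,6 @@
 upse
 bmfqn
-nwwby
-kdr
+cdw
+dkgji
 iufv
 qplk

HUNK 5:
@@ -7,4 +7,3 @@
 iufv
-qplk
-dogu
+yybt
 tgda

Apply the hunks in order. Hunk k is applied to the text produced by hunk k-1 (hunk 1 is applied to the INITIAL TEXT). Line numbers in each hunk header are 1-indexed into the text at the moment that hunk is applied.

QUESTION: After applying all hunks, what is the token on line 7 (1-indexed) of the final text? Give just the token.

Hunk 1: at line 6 remove [aox,gul] add [iufv,qplk] -> 12 lines: slju awo bxv fve bekky cyfl kdr iufv qplk dogu tgda kjfs
Hunk 2: at line 3 remove [bekky,cyfl] add [sqcy,nwwby] -> 12 lines: slju awo bxv fve sqcy nwwby kdr iufv qplk dogu tgda kjfs
Hunk 3: at line 1 remove [bxv,fve,sqcy] add [upse,bmfqn] -> 11 lines: slju awo upse bmfqn nwwby kdr iufv qplk dogu tgda kjfs
Hunk 4: at line 3 remove [nwwby,kdr] add [cdw,dkgji] -> 11 lines: slju awo upse bmfqn cdw dkgji iufv qplk dogu tgda kjfs
Hunk 5: at line 7 remove [qplk,dogu] add [yybt] -> 10 lines: slju awo upse bmfqn cdw dkgji iufv yybt tgda kjfs
Final line 7: iufv

Answer: iufv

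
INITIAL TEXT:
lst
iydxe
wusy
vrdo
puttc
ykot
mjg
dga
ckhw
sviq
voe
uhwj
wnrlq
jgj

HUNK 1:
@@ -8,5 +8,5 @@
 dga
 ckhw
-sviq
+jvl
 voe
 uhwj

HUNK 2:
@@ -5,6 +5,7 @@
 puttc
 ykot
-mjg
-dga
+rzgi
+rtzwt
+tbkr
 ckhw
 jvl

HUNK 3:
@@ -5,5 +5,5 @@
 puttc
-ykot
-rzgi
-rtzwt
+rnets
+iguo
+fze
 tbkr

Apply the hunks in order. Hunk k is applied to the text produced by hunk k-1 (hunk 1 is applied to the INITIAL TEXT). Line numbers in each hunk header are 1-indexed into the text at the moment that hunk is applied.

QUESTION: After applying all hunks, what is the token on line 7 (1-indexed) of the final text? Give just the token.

Hunk 1: at line 8 remove [sviq] add [jvl] -> 14 lines: lst iydxe wusy vrdo puttc ykot mjg dga ckhw jvl voe uhwj wnrlq jgj
Hunk 2: at line 5 remove [mjg,dga] add [rzgi,rtzwt,tbkr] -> 15 lines: lst iydxe wusy vrdo puttc ykot rzgi rtzwt tbkr ckhw jvl voe uhwj wnrlq jgj
Hunk 3: at line 5 remove [ykot,rzgi,rtzwt] add [rnets,iguo,fze] -> 15 lines: lst iydxe wusy vrdo puttc rnets iguo fze tbkr ckhw jvl voe uhwj wnrlq jgj
Final line 7: iguo

Answer: iguo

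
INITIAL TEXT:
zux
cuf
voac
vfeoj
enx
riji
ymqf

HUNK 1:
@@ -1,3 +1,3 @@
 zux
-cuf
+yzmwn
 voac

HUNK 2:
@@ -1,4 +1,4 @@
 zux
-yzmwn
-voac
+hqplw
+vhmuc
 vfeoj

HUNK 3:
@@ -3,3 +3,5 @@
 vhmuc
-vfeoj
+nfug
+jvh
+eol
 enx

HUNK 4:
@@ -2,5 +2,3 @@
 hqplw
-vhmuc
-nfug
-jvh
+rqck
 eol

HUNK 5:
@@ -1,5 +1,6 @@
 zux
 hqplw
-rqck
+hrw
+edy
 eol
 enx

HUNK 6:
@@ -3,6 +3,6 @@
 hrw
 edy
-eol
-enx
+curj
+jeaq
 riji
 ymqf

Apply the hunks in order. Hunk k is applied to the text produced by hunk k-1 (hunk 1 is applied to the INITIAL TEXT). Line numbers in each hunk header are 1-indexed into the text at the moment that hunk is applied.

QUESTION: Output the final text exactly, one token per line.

Answer: zux
hqplw
hrw
edy
curj
jeaq
riji
ymqf

Derivation:
Hunk 1: at line 1 remove [cuf] add [yzmwn] -> 7 lines: zux yzmwn voac vfeoj enx riji ymqf
Hunk 2: at line 1 remove [yzmwn,voac] add [hqplw,vhmuc] -> 7 lines: zux hqplw vhmuc vfeoj enx riji ymqf
Hunk 3: at line 3 remove [vfeoj] add [nfug,jvh,eol] -> 9 lines: zux hqplw vhmuc nfug jvh eol enx riji ymqf
Hunk 4: at line 2 remove [vhmuc,nfug,jvh] add [rqck] -> 7 lines: zux hqplw rqck eol enx riji ymqf
Hunk 5: at line 1 remove [rqck] add [hrw,edy] -> 8 lines: zux hqplw hrw edy eol enx riji ymqf
Hunk 6: at line 3 remove [eol,enx] add [curj,jeaq] -> 8 lines: zux hqplw hrw edy curj jeaq riji ymqf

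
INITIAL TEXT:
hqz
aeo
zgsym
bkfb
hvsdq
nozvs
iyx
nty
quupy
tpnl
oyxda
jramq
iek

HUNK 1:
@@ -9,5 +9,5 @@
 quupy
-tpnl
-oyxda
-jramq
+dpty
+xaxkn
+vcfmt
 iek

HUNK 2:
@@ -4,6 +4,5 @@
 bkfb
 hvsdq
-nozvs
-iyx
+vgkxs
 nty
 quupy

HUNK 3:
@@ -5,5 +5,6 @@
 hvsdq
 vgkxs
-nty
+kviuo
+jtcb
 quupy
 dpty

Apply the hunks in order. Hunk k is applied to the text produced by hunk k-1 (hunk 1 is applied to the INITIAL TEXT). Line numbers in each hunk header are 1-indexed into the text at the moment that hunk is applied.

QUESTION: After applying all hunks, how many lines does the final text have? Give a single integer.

Hunk 1: at line 9 remove [tpnl,oyxda,jramq] add [dpty,xaxkn,vcfmt] -> 13 lines: hqz aeo zgsym bkfb hvsdq nozvs iyx nty quupy dpty xaxkn vcfmt iek
Hunk 2: at line 4 remove [nozvs,iyx] add [vgkxs] -> 12 lines: hqz aeo zgsym bkfb hvsdq vgkxs nty quupy dpty xaxkn vcfmt iek
Hunk 3: at line 5 remove [nty] add [kviuo,jtcb] -> 13 lines: hqz aeo zgsym bkfb hvsdq vgkxs kviuo jtcb quupy dpty xaxkn vcfmt iek
Final line count: 13

Answer: 13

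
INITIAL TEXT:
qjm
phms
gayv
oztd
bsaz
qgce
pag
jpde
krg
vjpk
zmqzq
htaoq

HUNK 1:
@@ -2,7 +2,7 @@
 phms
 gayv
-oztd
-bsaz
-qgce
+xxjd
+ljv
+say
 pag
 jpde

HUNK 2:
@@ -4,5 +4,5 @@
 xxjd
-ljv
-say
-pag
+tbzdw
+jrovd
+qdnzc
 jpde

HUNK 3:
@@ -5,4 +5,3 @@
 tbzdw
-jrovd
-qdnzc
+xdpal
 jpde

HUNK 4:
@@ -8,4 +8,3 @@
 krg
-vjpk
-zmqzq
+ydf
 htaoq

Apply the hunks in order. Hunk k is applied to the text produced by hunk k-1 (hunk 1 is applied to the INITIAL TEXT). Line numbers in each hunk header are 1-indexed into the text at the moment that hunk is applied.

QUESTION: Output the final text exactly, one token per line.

Answer: qjm
phms
gayv
xxjd
tbzdw
xdpal
jpde
krg
ydf
htaoq

Derivation:
Hunk 1: at line 2 remove [oztd,bsaz,qgce] add [xxjd,ljv,say] -> 12 lines: qjm phms gayv xxjd ljv say pag jpde krg vjpk zmqzq htaoq
Hunk 2: at line 4 remove [ljv,say,pag] add [tbzdw,jrovd,qdnzc] -> 12 lines: qjm phms gayv xxjd tbzdw jrovd qdnzc jpde krg vjpk zmqzq htaoq
Hunk 3: at line 5 remove [jrovd,qdnzc] add [xdpal] -> 11 lines: qjm phms gayv xxjd tbzdw xdpal jpde krg vjpk zmqzq htaoq
Hunk 4: at line 8 remove [vjpk,zmqzq] add [ydf] -> 10 lines: qjm phms gayv xxjd tbzdw xdpal jpde krg ydf htaoq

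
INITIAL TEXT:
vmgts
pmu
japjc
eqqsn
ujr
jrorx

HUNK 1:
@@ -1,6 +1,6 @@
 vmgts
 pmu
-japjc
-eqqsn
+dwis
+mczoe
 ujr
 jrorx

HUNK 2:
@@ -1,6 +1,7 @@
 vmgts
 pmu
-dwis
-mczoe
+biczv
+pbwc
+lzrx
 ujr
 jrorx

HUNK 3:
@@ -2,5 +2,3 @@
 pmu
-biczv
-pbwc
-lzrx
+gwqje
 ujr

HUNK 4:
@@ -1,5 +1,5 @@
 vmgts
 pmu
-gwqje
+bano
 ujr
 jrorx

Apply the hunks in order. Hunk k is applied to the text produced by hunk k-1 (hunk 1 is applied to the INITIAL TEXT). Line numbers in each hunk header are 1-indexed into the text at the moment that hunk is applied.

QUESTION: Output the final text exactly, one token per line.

Hunk 1: at line 1 remove [japjc,eqqsn] add [dwis,mczoe] -> 6 lines: vmgts pmu dwis mczoe ujr jrorx
Hunk 2: at line 1 remove [dwis,mczoe] add [biczv,pbwc,lzrx] -> 7 lines: vmgts pmu biczv pbwc lzrx ujr jrorx
Hunk 3: at line 2 remove [biczv,pbwc,lzrx] add [gwqje] -> 5 lines: vmgts pmu gwqje ujr jrorx
Hunk 4: at line 1 remove [gwqje] add [bano] -> 5 lines: vmgts pmu bano ujr jrorx

Answer: vmgts
pmu
bano
ujr
jrorx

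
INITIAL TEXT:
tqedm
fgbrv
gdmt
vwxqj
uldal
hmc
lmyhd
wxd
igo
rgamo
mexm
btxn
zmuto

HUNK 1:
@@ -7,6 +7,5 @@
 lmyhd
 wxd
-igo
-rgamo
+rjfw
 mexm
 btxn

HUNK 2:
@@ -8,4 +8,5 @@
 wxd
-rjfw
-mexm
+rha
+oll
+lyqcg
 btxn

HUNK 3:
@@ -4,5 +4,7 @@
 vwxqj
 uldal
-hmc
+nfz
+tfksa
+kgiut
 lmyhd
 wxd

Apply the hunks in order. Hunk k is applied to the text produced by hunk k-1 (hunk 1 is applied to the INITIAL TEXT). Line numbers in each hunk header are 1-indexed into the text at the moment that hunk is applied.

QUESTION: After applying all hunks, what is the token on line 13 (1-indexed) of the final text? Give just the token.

Hunk 1: at line 7 remove [igo,rgamo] add [rjfw] -> 12 lines: tqedm fgbrv gdmt vwxqj uldal hmc lmyhd wxd rjfw mexm btxn zmuto
Hunk 2: at line 8 remove [rjfw,mexm] add [rha,oll,lyqcg] -> 13 lines: tqedm fgbrv gdmt vwxqj uldal hmc lmyhd wxd rha oll lyqcg btxn zmuto
Hunk 3: at line 4 remove [hmc] add [nfz,tfksa,kgiut] -> 15 lines: tqedm fgbrv gdmt vwxqj uldal nfz tfksa kgiut lmyhd wxd rha oll lyqcg btxn zmuto
Final line 13: lyqcg

Answer: lyqcg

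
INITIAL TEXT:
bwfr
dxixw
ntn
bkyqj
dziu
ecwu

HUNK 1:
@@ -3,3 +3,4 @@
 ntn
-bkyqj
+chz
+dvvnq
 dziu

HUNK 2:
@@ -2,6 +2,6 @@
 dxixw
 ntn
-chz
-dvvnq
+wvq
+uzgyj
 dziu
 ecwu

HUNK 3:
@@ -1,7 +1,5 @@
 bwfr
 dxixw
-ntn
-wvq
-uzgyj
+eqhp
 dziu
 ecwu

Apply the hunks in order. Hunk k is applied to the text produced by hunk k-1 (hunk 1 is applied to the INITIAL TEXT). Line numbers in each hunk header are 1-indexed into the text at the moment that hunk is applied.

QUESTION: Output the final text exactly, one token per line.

Answer: bwfr
dxixw
eqhp
dziu
ecwu

Derivation:
Hunk 1: at line 3 remove [bkyqj] add [chz,dvvnq] -> 7 lines: bwfr dxixw ntn chz dvvnq dziu ecwu
Hunk 2: at line 2 remove [chz,dvvnq] add [wvq,uzgyj] -> 7 lines: bwfr dxixw ntn wvq uzgyj dziu ecwu
Hunk 3: at line 1 remove [ntn,wvq,uzgyj] add [eqhp] -> 5 lines: bwfr dxixw eqhp dziu ecwu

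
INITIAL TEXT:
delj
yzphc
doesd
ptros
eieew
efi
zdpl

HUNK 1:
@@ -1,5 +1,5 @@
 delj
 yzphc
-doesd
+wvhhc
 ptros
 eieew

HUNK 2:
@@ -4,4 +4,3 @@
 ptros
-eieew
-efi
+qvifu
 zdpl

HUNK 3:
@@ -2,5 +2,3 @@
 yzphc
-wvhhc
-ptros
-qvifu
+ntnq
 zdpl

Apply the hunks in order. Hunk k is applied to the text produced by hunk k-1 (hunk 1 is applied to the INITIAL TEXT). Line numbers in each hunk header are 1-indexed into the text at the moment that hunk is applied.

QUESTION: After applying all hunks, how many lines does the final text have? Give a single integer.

Hunk 1: at line 1 remove [doesd] add [wvhhc] -> 7 lines: delj yzphc wvhhc ptros eieew efi zdpl
Hunk 2: at line 4 remove [eieew,efi] add [qvifu] -> 6 lines: delj yzphc wvhhc ptros qvifu zdpl
Hunk 3: at line 2 remove [wvhhc,ptros,qvifu] add [ntnq] -> 4 lines: delj yzphc ntnq zdpl
Final line count: 4

Answer: 4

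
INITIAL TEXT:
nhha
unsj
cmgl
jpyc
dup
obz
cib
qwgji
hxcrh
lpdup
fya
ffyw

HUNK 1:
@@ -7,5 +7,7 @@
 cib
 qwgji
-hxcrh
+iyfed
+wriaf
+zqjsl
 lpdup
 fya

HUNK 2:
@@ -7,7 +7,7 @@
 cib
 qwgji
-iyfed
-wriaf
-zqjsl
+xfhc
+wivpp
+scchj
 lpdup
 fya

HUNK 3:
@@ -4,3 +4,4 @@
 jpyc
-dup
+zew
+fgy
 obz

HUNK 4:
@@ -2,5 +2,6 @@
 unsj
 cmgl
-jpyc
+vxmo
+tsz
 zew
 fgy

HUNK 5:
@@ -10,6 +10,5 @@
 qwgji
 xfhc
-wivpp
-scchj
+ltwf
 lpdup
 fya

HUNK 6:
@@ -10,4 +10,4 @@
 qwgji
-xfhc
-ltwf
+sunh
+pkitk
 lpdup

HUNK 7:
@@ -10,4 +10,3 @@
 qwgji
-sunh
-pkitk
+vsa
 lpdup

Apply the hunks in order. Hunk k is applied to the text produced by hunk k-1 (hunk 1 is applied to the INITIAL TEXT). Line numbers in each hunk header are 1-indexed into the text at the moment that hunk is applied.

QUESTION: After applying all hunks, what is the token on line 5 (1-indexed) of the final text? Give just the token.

Answer: tsz

Derivation:
Hunk 1: at line 7 remove [hxcrh] add [iyfed,wriaf,zqjsl] -> 14 lines: nhha unsj cmgl jpyc dup obz cib qwgji iyfed wriaf zqjsl lpdup fya ffyw
Hunk 2: at line 7 remove [iyfed,wriaf,zqjsl] add [xfhc,wivpp,scchj] -> 14 lines: nhha unsj cmgl jpyc dup obz cib qwgji xfhc wivpp scchj lpdup fya ffyw
Hunk 3: at line 4 remove [dup] add [zew,fgy] -> 15 lines: nhha unsj cmgl jpyc zew fgy obz cib qwgji xfhc wivpp scchj lpdup fya ffyw
Hunk 4: at line 2 remove [jpyc] add [vxmo,tsz] -> 16 lines: nhha unsj cmgl vxmo tsz zew fgy obz cib qwgji xfhc wivpp scchj lpdup fya ffyw
Hunk 5: at line 10 remove [wivpp,scchj] add [ltwf] -> 15 lines: nhha unsj cmgl vxmo tsz zew fgy obz cib qwgji xfhc ltwf lpdup fya ffyw
Hunk 6: at line 10 remove [xfhc,ltwf] add [sunh,pkitk] -> 15 lines: nhha unsj cmgl vxmo tsz zew fgy obz cib qwgji sunh pkitk lpdup fya ffyw
Hunk 7: at line 10 remove [sunh,pkitk] add [vsa] -> 14 lines: nhha unsj cmgl vxmo tsz zew fgy obz cib qwgji vsa lpdup fya ffyw
Final line 5: tsz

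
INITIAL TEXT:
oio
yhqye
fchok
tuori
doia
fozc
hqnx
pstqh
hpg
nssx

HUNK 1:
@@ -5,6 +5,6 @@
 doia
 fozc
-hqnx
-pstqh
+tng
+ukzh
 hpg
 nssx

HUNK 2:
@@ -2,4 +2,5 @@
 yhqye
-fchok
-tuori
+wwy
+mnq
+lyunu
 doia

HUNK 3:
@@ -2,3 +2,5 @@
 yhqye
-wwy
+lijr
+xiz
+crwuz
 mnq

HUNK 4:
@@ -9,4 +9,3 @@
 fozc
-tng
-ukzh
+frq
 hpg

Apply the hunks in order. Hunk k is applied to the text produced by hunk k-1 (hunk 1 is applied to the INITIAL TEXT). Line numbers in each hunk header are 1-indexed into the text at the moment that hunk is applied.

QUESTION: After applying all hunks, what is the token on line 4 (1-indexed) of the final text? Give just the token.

Answer: xiz

Derivation:
Hunk 1: at line 5 remove [hqnx,pstqh] add [tng,ukzh] -> 10 lines: oio yhqye fchok tuori doia fozc tng ukzh hpg nssx
Hunk 2: at line 2 remove [fchok,tuori] add [wwy,mnq,lyunu] -> 11 lines: oio yhqye wwy mnq lyunu doia fozc tng ukzh hpg nssx
Hunk 3: at line 2 remove [wwy] add [lijr,xiz,crwuz] -> 13 lines: oio yhqye lijr xiz crwuz mnq lyunu doia fozc tng ukzh hpg nssx
Hunk 4: at line 9 remove [tng,ukzh] add [frq] -> 12 lines: oio yhqye lijr xiz crwuz mnq lyunu doia fozc frq hpg nssx
Final line 4: xiz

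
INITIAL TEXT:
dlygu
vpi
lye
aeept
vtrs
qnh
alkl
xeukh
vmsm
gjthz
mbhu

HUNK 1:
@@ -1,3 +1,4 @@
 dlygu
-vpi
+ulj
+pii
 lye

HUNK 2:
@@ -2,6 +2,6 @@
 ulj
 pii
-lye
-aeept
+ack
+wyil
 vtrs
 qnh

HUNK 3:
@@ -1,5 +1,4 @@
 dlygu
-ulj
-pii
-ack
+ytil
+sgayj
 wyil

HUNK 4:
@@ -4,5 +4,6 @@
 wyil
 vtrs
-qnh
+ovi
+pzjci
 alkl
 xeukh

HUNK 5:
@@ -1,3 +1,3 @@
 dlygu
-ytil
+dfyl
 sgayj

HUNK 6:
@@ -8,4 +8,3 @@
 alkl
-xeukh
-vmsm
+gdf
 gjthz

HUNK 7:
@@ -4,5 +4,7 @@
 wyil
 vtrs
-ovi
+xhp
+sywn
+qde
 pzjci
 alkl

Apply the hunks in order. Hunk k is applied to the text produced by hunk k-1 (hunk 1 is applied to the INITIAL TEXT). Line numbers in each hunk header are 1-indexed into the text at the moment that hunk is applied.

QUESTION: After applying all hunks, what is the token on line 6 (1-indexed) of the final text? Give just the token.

Hunk 1: at line 1 remove [vpi] add [ulj,pii] -> 12 lines: dlygu ulj pii lye aeept vtrs qnh alkl xeukh vmsm gjthz mbhu
Hunk 2: at line 2 remove [lye,aeept] add [ack,wyil] -> 12 lines: dlygu ulj pii ack wyil vtrs qnh alkl xeukh vmsm gjthz mbhu
Hunk 3: at line 1 remove [ulj,pii,ack] add [ytil,sgayj] -> 11 lines: dlygu ytil sgayj wyil vtrs qnh alkl xeukh vmsm gjthz mbhu
Hunk 4: at line 4 remove [qnh] add [ovi,pzjci] -> 12 lines: dlygu ytil sgayj wyil vtrs ovi pzjci alkl xeukh vmsm gjthz mbhu
Hunk 5: at line 1 remove [ytil] add [dfyl] -> 12 lines: dlygu dfyl sgayj wyil vtrs ovi pzjci alkl xeukh vmsm gjthz mbhu
Hunk 6: at line 8 remove [xeukh,vmsm] add [gdf] -> 11 lines: dlygu dfyl sgayj wyil vtrs ovi pzjci alkl gdf gjthz mbhu
Hunk 7: at line 4 remove [ovi] add [xhp,sywn,qde] -> 13 lines: dlygu dfyl sgayj wyil vtrs xhp sywn qde pzjci alkl gdf gjthz mbhu
Final line 6: xhp

Answer: xhp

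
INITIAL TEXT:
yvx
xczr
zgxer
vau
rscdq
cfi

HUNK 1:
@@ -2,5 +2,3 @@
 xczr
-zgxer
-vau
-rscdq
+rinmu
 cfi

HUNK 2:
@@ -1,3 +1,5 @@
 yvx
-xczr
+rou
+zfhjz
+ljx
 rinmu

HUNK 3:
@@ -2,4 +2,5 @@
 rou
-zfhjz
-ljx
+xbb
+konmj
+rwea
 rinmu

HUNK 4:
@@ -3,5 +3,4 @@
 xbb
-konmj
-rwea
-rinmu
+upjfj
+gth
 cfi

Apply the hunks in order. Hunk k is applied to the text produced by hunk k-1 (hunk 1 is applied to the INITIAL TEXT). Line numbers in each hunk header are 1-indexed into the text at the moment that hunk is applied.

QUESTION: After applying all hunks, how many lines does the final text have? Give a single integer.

Hunk 1: at line 2 remove [zgxer,vau,rscdq] add [rinmu] -> 4 lines: yvx xczr rinmu cfi
Hunk 2: at line 1 remove [xczr] add [rou,zfhjz,ljx] -> 6 lines: yvx rou zfhjz ljx rinmu cfi
Hunk 3: at line 2 remove [zfhjz,ljx] add [xbb,konmj,rwea] -> 7 lines: yvx rou xbb konmj rwea rinmu cfi
Hunk 4: at line 3 remove [konmj,rwea,rinmu] add [upjfj,gth] -> 6 lines: yvx rou xbb upjfj gth cfi
Final line count: 6

Answer: 6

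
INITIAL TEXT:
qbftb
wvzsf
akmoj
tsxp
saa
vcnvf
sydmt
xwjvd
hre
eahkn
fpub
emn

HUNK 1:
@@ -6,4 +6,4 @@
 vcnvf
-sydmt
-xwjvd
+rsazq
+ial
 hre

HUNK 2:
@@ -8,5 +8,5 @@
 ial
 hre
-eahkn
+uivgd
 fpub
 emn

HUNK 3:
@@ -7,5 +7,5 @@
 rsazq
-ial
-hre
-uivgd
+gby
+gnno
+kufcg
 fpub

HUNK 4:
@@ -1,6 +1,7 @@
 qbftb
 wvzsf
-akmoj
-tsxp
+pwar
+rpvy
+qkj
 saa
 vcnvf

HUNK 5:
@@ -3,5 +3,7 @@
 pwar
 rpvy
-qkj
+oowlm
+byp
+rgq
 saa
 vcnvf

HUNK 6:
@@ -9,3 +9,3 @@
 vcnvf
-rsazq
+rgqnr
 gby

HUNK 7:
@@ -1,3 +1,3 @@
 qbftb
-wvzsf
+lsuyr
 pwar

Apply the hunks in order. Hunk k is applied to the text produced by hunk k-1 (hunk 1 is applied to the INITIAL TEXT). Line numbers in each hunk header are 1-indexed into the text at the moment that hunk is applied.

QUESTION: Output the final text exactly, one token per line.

Hunk 1: at line 6 remove [sydmt,xwjvd] add [rsazq,ial] -> 12 lines: qbftb wvzsf akmoj tsxp saa vcnvf rsazq ial hre eahkn fpub emn
Hunk 2: at line 8 remove [eahkn] add [uivgd] -> 12 lines: qbftb wvzsf akmoj tsxp saa vcnvf rsazq ial hre uivgd fpub emn
Hunk 3: at line 7 remove [ial,hre,uivgd] add [gby,gnno,kufcg] -> 12 lines: qbftb wvzsf akmoj tsxp saa vcnvf rsazq gby gnno kufcg fpub emn
Hunk 4: at line 1 remove [akmoj,tsxp] add [pwar,rpvy,qkj] -> 13 lines: qbftb wvzsf pwar rpvy qkj saa vcnvf rsazq gby gnno kufcg fpub emn
Hunk 5: at line 3 remove [qkj] add [oowlm,byp,rgq] -> 15 lines: qbftb wvzsf pwar rpvy oowlm byp rgq saa vcnvf rsazq gby gnno kufcg fpub emn
Hunk 6: at line 9 remove [rsazq] add [rgqnr] -> 15 lines: qbftb wvzsf pwar rpvy oowlm byp rgq saa vcnvf rgqnr gby gnno kufcg fpub emn
Hunk 7: at line 1 remove [wvzsf] add [lsuyr] -> 15 lines: qbftb lsuyr pwar rpvy oowlm byp rgq saa vcnvf rgqnr gby gnno kufcg fpub emn

Answer: qbftb
lsuyr
pwar
rpvy
oowlm
byp
rgq
saa
vcnvf
rgqnr
gby
gnno
kufcg
fpub
emn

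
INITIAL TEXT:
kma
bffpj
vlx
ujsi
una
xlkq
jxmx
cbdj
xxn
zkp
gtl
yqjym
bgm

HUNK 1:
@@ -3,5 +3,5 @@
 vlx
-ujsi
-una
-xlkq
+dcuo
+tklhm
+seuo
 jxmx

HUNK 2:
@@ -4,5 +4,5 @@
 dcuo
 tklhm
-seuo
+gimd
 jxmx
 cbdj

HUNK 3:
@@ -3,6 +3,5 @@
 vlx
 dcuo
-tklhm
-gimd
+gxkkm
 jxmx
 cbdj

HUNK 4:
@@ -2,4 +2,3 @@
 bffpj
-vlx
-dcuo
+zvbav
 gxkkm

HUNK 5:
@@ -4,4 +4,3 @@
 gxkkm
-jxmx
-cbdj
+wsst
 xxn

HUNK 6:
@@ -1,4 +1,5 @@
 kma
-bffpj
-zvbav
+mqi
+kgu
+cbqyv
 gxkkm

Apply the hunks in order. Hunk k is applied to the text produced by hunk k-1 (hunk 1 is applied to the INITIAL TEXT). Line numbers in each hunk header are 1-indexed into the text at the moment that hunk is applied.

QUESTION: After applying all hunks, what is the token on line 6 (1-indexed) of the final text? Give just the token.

Hunk 1: at line 3 remove [ujsi,una,xlkq] add [dcuo,tklhm,seuo] -> 13 lines: kma bffpj vlx dcuo tklhm seuo jxmx cbdj xxn zkp gtl yqjym bgm
Hunk 2: at line 4 remove [seuo] add [gimd] -> 13 lines: kma bffpj vlx dcuo tklhm gimd jxmx cbdj xxn zkp gtl yqjym bgm
Hunk 3: at line 3 remove [tklhm,gimd] add [gxkkm] -> 12 lines: kma bffpj vlx dcuo gxkkm jxmx cbdj xxn zkp gtl yqjym bgm
Hunk 4: at line 2 remove [vlx,dcuo] add [zvbav] -> 11 lines: kma bffpj zvbav gxkkm jxmx cbdj xxn zkp gtl yqjym bgm
Hunk 5: at line 4 remove [jxmx,cbdj] add [wsst] -> 10 lines: kma bffpj zvbav gxkkm wsst xxn zkp gtl yqjym bgm
Hunk 6: at line 1 remove [bffpj,zvbav] add [mqi,kgu,cbqyv] -> 11 lines: kma mqi kgu cbqyv gxkkm wsst xxn zkp gtl yqjym bgm
Final line 6: wsst

Answer: wsst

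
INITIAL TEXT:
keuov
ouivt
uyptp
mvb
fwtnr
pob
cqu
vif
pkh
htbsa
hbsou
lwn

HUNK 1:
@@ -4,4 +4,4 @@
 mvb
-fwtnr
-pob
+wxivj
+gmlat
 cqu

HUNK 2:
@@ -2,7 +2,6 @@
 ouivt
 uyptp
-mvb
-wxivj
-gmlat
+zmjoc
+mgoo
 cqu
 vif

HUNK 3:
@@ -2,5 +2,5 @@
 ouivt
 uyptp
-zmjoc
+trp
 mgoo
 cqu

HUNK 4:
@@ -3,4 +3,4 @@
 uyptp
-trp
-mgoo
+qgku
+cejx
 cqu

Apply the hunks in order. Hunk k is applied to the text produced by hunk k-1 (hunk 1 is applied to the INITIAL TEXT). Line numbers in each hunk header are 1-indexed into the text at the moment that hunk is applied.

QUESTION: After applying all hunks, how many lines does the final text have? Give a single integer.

Hunk 1: at line 4 remove [fwtnr,pob] add [wxivj,gmlat] -> 12 lines: keuov ouivt uyptp mvb wxivj gmlat cqu vif pkh htbsa hbsou lwn
Hunk 2: at line 2 remove [mvb,wxivj,gmlat] add [zmjoc,mgoo] -> 11 lines: keuov ouivt uyptp zmjoc mgoo cqu vif pkh htbsa hbsou lwn
Hunk 3: at line 2 remove [zmjoc] add [trp] -> 11 lines: keuov ouivt uyptp trp mgoo cqu vif pkh htbsa hbsou lwn
Hunk 4: at line 3 remove [trp,mgoo] add [qgku,cejx] -> 11 lines: keuov ouivt uyptp qgku cejx cqu vif pkh htbsa hbsou lwn
Final line count: 11

Answer: 11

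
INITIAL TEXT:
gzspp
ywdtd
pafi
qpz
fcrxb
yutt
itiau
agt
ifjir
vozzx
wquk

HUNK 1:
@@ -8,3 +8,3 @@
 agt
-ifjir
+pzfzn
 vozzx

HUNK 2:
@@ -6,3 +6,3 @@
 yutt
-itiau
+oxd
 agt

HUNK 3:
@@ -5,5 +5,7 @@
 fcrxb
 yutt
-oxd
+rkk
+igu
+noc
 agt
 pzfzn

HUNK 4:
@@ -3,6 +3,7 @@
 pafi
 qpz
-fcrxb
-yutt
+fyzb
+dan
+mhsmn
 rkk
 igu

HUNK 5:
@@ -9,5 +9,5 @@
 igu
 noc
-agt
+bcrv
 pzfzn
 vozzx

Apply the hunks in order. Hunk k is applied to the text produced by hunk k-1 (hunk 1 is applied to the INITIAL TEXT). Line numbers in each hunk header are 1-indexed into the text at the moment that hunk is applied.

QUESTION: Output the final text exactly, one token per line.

Answer: gzspp
ywdtd
pafi
qpz
fyzb
dan
mhsmn
rkk
igu
noc
bcrv
pzfzn
vozzx
wquk

Derivation:
Hunk 1: at line 8 remove [ifjir] add [pzfzn] -> 11 lines: gzspp ywdtd pafi qpz fcrxb yutt itiau agt pzfzn vozzx wquk
Hunk 2: at line 6 remove [itiau] add [oxd] -> 11 lines: gzspp ywdtd pafi qpz fcrxb yutt oxd agt pzfzn vozzx wquk
Hunk 3: at line 5 remove [oxd] add [rkk,igu,noc] -> 13 lines: gzspp ywdtd pafi qpz fcrxb yutt rkk igu noc agt pzfzn vozzx wquk
Hunk 4: at line 3 remove [fcrxb,yutt] add [fyzb,dan,mhsmn] -> 14 lines: gzspp ywdtd pafi qpz fyzb dan mhsmn rkk igu noc agt pzfzn vozzx wquk
Hunk 5: at line 9 remove [agt] add [bcrv] -> 14 lines: gzspp ywdtd pafi qpz fyzb dan mhsmn rkk igu noc bcrv pzfzn vozzx wquk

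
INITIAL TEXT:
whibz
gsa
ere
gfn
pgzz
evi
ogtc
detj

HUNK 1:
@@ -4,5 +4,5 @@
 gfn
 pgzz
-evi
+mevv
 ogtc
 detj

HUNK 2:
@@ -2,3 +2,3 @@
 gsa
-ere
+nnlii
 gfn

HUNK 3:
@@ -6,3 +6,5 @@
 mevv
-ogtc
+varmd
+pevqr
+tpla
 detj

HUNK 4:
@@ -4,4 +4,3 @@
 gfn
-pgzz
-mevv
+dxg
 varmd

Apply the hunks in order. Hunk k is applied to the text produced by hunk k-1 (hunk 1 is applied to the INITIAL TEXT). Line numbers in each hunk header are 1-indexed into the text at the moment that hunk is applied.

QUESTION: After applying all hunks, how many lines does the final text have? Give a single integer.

Hunk 1: at line 4 remove [evi] add [mevv] -> 8 lines: whibz gsa ere gfn pgzz mevv ogtc detj
Hunk 2: at line 2 remove [ere] add [nnlii] -> 8 lines: whibz gsa nnlii gfn pgzz mevv ogtc detj
Hunk 3: at line 6 remove [ogtc] add [varmd,pevqr,tpla] -> 10 lines: whibz gsa nnlii gfn pgzz mevv varmd pevqr tpla detj
Hunk 4: at line 4 remove [pgzz,mevv] add [dxg] -> 9 lines: whibz gsa nnlii gfn dxg varmd pevqr tpla detj
Final line count: 9

Answer: 9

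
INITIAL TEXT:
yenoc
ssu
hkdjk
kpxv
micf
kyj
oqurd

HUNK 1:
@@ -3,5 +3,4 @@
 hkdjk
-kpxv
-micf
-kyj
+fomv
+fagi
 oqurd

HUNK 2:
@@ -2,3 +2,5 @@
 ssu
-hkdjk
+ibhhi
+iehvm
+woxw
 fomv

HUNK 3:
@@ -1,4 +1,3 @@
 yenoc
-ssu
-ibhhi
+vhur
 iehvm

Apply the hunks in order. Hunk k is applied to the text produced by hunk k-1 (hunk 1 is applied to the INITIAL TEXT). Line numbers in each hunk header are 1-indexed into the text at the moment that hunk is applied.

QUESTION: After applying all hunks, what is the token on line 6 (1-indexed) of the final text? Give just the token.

Hunk 1: at line 3 remove [kpxv,micf,kyj] add [fomv,fagi] -> 6 lines: yenoc ssu hkdjk fomv fagi oqurd
Hunk 2: at line 2 remove [hkdjk] add [ibhhi,iehvm,woxw] -> 8 lines: yenoc ssu ibhhi iehvm woxw fomv fagi oqurd
Hunk 3: at line 1 remove [ssu,ibhhi] add [vhur] -> 7 lines: yenoc vhur iehvm woxw fomv fagi oqurd
Final line 6: fagi

Answer: fagi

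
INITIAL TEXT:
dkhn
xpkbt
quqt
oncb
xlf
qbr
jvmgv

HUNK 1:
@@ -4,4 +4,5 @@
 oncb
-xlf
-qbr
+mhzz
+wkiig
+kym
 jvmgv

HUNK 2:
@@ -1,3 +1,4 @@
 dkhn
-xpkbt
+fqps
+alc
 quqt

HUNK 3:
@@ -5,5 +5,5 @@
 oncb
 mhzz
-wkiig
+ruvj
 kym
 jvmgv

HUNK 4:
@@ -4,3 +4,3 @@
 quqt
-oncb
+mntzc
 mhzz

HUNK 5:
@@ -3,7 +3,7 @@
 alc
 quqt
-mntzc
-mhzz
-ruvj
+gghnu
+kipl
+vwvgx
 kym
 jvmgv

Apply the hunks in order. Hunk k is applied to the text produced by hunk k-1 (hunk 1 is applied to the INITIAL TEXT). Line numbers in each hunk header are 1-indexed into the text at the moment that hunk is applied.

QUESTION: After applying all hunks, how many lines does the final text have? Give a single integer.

Answer: 9

Derivation:
Hunk 1: at line 4 remove [xlf,qbr] add [mhzz,wkiig,kym] -> 8 lines: dkhn xpkbt quqt oncb mhzz wkiig kym jvmgv
Hunk 2: at line 1 remove [xpkbt] add [fqps,alc] -> 9 lines: dkhn fqps alc quqt oncb mhzz wkiig kym jvmgv
Hunk 3: at line 5 remove [wkiig] add [ruvj] -> 9 lines: dkhn fqps alc quqt oncb mhzz ruvj kym jvmgv
Hunk 4: at line 4 remove [oncb] add [mntzc] -> 9 lines: dkhn fqps alc quqt mntzc mhzz ruvj kym jvmgv
Hunk 5: at line 3 remove [mntzc,mhzz,ruvj] add [gghnu,kipl,vwvgx] -> 9 lines: dkhn fqps alc quqt gghnu kipl vwvgx kym jvmgv
Final line count: 9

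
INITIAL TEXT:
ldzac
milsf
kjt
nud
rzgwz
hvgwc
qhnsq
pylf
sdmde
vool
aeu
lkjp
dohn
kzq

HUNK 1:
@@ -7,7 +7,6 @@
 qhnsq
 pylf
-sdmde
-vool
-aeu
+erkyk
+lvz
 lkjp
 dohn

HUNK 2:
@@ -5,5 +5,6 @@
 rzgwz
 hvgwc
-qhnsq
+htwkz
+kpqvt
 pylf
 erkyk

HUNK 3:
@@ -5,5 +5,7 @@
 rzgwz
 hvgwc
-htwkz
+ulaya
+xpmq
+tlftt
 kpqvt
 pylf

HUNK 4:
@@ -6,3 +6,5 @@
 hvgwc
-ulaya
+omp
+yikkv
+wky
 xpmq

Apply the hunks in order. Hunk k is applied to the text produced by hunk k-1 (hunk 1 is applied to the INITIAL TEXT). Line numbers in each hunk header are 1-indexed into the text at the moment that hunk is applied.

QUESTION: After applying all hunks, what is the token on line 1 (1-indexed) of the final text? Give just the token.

Answer: ldzac

Derivation:
Hunk 1: at line 7 remove [sdmde,vool,aeu] add [erkyk,lvz] -> 13 lines: ldzac milsf kjt nud rzgwz hvgwc qhnsq pylf erkyk lvz lkjp dohn kzq
Hunk 2: at line 5 remove [qhnsq] add [htwkz,kpqvt] -> 14 lines: ldzac milsf kjt nud rzgwz hvgwc htwkz kpqvt pylf erkyk lvz lkjp dohn kzq
Hunk 3: at line 5 remove [htwkz] add [ulaya,xpmq,tlftt] -> 16 lines: ldzac milsf kjt nud rzgwz hvgwc ulaya xpmq tlftt kpqvt pylf erkyk lvz lkjp dohn kzq
Hunk 4: at line 6 remove [ulaya] add [omp,yikkv,wky] -> 18 lines: ldzac milsf kjt nud rzgwz hvgwc omp yikkv wky xpmq tlftt kpqvt pylf erkyk lvz lkjp dohn kzq
Final line 1: ldzac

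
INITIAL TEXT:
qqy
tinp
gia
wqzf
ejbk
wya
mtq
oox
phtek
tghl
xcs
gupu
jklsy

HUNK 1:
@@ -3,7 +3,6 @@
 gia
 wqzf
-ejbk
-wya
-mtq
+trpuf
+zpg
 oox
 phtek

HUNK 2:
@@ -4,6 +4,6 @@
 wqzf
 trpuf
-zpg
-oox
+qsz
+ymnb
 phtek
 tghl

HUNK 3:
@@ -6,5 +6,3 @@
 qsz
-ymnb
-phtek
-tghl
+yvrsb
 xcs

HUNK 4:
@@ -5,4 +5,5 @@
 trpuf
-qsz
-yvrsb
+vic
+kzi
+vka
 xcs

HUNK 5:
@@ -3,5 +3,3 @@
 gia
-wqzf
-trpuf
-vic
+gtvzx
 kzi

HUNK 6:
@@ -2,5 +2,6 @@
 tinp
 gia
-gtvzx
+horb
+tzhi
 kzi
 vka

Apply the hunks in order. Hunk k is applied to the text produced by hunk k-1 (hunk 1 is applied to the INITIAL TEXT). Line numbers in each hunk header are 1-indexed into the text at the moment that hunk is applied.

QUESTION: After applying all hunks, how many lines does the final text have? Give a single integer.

Answer: 10

Derivation:
Hunk 1: at line 3 remove [ejbk,wya,mtq] add [trpuf,zpg] -> 12 lines: qqy tinp gia wqzf trpuf zpg oox phtek tghl xcs gupu jklsy
Hunk 2: at line 4 remove [zpg,oox] add [qsz,ymnb] -> 12 lines: qqy tinp gia wqzf trpuf qsz ymnb phtek tghl xcs gupu jklsy
Hunk 3: at line 6 remove [ymnb,phtek,tghl] add [yvrsb] -> 10 lines: qqy tinp gia wqzf trpuf qsz yvrsb xcs gupu jklsy
Hunk 4: at line 5 remove [qsz,yvrsb] add [vic,kzi,vka] -> 11 lines: qqy tinp gia wqzf trpuf vic kzi vka xcs gupu jklsy
Hunk 5: at line 3 remove [wqzf,trpuf,vic] add [gtvzx] -> 9 lines: qqy tinp gia gtvzx kzi vka xcs gupu jklsy
Hunk 6: at line 2 remove [gtvzx] add [horb,tzhi] -> 10 lines: qqy tinp gia horb tzhi kzi vka xcs gupu jklsy
Final line count: 10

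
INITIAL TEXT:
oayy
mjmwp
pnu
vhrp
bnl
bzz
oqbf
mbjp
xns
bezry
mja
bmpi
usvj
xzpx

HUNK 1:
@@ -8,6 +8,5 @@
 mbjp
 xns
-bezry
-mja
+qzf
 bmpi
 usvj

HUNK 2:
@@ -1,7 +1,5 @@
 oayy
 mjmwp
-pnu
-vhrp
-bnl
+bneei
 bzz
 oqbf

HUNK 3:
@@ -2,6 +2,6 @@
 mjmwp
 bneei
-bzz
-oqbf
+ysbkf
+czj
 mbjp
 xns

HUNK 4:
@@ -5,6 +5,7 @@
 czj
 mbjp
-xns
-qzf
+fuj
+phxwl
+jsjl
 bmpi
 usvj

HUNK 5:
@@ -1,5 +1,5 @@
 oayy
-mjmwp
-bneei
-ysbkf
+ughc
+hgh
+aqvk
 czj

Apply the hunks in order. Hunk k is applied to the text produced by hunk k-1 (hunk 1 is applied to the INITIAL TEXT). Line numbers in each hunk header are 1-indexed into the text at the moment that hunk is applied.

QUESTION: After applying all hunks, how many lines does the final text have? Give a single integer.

Hunk 1: at line 8 remove [bezry,mja] add [qzf] -> 13 lines: oayy mjmwp pnu vhrp bnl bzz oqbf mbjp xns qzf bmpi usvj xzpx
Hunk 2: at line 1 remove [pnu,vhrp,bnl] add [bneei] -> 11 lines: oayy mjmwp bneei bzz oqbf mbjp xns qzf bmpi usvj xzpx
Hunk 3: at line 2 remove [bzz,oqbf] add [ysbkf,czj] -> 11 lines: oayy mjmwp bneei ysbkf czj mbjp xns qzf bmpi usvj xzpx
Hunk 4: at line 5 remove [xns,qzf] add [fuj,phxwl,jsjl] -> 12 lines: oayy mjmwp bneei ysbkf czj mbjp fuj phxwl jsjl bmpi usvj xzpx
Hunk 5: at line 1 remove [mjmwp,bneei,ysbkf] add [ughc,hgh,aqvk] -> 12 lines: oayy ughc hgh aqvk czj mbjp fuj phxwl jsjl bmpi usvj xzpx
Final line count: 12

Answer: 12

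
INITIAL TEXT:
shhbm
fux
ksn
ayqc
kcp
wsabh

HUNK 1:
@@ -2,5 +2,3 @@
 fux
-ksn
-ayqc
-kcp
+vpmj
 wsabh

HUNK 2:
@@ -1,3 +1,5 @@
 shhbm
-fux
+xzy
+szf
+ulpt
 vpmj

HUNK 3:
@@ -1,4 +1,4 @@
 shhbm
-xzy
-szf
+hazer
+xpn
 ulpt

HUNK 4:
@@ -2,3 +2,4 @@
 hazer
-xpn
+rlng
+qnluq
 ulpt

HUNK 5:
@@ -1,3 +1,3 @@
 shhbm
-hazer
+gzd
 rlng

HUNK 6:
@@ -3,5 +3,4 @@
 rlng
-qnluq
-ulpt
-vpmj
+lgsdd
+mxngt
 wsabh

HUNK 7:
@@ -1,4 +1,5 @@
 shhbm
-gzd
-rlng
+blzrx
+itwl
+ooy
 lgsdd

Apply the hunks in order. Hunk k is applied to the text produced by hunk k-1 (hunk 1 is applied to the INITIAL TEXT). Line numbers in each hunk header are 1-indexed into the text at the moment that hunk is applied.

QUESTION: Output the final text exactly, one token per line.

Hunk 1: at line 2 remove [ksn,ayqc,kcp] add [vpmj] -> 4 lines: shhbm fux vpmj wsabh
Hunk 2: at line 1 remove [fux] add [xzy,szf,ulpt] -> 6 lines: shhbm xzy szf ulpt vpmj wsabh
Hunk 3: at line 1 remove [xzy,szf] add [hazer,xpn] -> 6 lines: shhbm hazer xpn ulpt vpmj wsabh
Hunk 4: at line 2 remove [xpn] add [rlng,qnluq] -> 7 lines: shhbm hazer rlng qnluq ulpt vpmj wsabh
Hunk 5: at line 1 remove [hazer] add [gzd] -> 7 lines: shhbm gzd rlng qnluq ulpt vpmj wsabh
Hunk 6: at line 3 remove [qnluq,ulpt,vpmj] add [lgsdd,mxngt] -> 6 lines: shhbm gzd rlng lgsdd mxngt wsabh
Hunk 7: at line 1 remove [gzd,rlng] add [blzrx,itwl,ooy] -> 7 lines: shhbm blzrx itwl ooy lgsdd mxngt wsabh

Answer: shhbm
blzrx
itwl
ooy
lgsdd
mxngt
wsabh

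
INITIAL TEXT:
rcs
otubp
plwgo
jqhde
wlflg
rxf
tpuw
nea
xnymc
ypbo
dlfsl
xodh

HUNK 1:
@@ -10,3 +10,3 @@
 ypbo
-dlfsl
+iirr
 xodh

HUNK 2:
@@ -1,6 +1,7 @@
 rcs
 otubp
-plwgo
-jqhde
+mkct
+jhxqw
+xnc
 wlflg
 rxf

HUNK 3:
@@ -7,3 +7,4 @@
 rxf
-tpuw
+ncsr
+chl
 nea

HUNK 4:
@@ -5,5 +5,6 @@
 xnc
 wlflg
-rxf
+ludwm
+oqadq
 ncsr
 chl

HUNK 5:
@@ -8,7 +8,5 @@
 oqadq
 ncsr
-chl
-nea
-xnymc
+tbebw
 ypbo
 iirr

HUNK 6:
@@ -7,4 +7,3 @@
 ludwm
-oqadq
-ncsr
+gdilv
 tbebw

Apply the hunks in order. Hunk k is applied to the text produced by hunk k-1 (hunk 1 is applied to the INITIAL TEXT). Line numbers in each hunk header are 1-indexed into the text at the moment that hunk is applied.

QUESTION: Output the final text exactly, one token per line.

Hunk 1: at line 10 remove [dlfsl] add [iirr] -> 12 lines: rcs otubp plwgo jqhde wlflg rxf tpuw nea xnymc ypbo iirr xodh
Hunk 2: at line 1 remove [plwgo,jqhde] add [mkct,jhxqw,xnc] -> 13 lines: rcs otubp mkct jhxqw xnc wlflg rxf tpuw nea xnymc ypbo iirr xodh
Hunk 3: at line 7 remove [tpuw] add [ncsr,chl] -> 14 lines: rcs otubp mkct jhxqw xnc wlflg rxf ncsr chl nea xnymc ypbo iirr xodh
Hunk 4: at line 5 remove [rxf] add [ludwm,oqadq] -> 15 lines: rcs otubp mkct jhxqw xnc wlflg ludwm oqadq ncsr chl nea xnymc ypbo iirr xodh
Hunk 5: at line 8 remove [chl,nea,xnymc] add [tbebw] -> 13 lines: rcs otubp mkct jhxqw xnc wlflg ludwm oqadq ncsr tbebw ypbo iirr xodh
Hunk 6: at line 7 remove [oqadq,ncsr] add [gdilv] -> 12 lines: rcs otubp mkct jhxqw xnc wlflg ludwm gdilv tbebw ypbo iirr xodh

Answer: rcs
otubp
mkct
jhxqw
xnc
wlflg
ludwm
gdilv
tbebw
ypbo
iirr
xodh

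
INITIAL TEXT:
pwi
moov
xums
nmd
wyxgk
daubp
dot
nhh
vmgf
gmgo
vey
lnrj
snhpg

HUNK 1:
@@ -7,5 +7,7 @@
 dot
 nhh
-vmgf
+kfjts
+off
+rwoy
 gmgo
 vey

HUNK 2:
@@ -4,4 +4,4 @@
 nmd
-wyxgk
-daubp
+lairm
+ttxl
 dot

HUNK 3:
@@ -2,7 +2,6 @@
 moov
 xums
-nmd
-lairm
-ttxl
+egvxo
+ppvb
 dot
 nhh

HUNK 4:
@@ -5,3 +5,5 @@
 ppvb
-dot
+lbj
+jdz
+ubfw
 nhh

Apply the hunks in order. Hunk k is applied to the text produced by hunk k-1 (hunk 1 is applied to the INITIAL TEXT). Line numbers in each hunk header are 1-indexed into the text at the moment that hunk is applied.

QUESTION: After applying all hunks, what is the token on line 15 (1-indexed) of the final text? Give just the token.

Hunk 1: at line 7 remove [vmgf] add [kfjts,off,rwoy] -> 15 lines: pwi moov xums nmd wyxgk daubp dot nhh kfjts off rwoy gmgo vey lnrj snhpg
Hunk 2: at line 4 remove [wyxgk,daubp] add [lairm,ttxl] -> 15 lines: pwi moov xums nmd lairm ttxl dot nhh kfjts off rwoy gmgo vey lnrj snhpg
Hunk 3: at line 2 remove [nmd,lairm,ttxl] add [egvxo,ppvb] -> 14 lines: pwi moov xums egvxo ppvb dot nhh kfjts off rwoy gmgo vey lnrj snhpg
Hunk 4: at line 5 remove [dot] add [lbj,jdz,ubfw] -> 16 lines: pwi moov xums egvxo ppvb lbj jdz ubfw nhh kfjts off rwoy gmgo vey lnrj snhpg
Final line 15: lnrj

Answer: lnrj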